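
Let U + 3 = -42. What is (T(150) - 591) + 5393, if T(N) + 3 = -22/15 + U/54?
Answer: 47967/10 ≈ 4796.7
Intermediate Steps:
U = -45 (U = -3 - 42 = -45)
T(N) = -53/10 (T(N) = -3 + (-22/15 - 45/54) = -3 + (-22*1/15 - 45*1/54) = -3 + (-22/15 - ⅚) = -3 - 23/10 = -53/10)
(T(150) - 591) + 5393 = (-53/10 - 591) + 5393 = -5963/10 + 5393 = 47967/10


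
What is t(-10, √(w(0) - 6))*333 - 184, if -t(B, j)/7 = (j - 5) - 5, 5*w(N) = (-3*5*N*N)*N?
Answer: 23126 - 2331*I*√6 ≈ 23126.0 - 5709.8*I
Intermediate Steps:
w(N) = -3*N³ (w(N) = ((-3*5*N*N)*N)/5 = ((-15*N²)*N)/5 = (-15*N³)/5 = -3*N³)
t(B, j) = 70 - 7*j (t(B, j) = -7*((j - 5) - 5) = -7*((-5 + j) - 5) = -7*(-10 + j) = 70 - 7*j)
t(-10, √(w(0) - 6))*333 - 184 = (70 - 7*√(-3*0³ - 6))*333 - 184 = (70 - 7*√(-3*0 - 6))*333 - 184 = (70 - 7*√(0 - 6))*333 - 184 = (70 - 7*I*√6)*333 - 184 = (23310 - 2331*I*√6) - 184 = 23126 - 2331*I*√6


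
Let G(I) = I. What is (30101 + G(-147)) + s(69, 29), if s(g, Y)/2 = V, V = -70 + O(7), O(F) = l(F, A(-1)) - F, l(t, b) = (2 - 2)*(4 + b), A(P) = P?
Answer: 29800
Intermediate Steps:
l(t, b) = 0 (l(t, b) = 0*(4 + b) = 0)
O(F) = -F (O(F) = 0 - F = -F)
V = -77 (V = -70 - 1*7 = -70 - 7 = -77)
s(g, Y) = -154 (s(g, Y) = 2*(-77) = -154)
(30101 + G(-147)) + s(69, 29) = (30101 - 147) - 154 = 29954 - 154 = 29800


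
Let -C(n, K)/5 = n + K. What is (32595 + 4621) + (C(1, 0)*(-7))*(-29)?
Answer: 36201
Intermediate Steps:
C(n, K) = -5*K - 5*n (C(n, K) = -5*(n + K) = -5*(K + n) = -5*K - 5*n)
(32595 + 4621) + (C(1, 0)*(-7))*(-29) = (32595 + 4621) + ((-5*0 - 5*1)*(-7))*(-29) = 37216 + ((0 - 5)*(-7))*(-29) = 37216 - 5*(-7)*(-29) = 37216 + 35*(-29) = 37216 - 1015 = 36201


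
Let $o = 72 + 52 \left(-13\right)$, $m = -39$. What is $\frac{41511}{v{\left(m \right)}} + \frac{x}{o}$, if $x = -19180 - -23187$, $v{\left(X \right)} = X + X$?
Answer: $- \frac{4230865}{7852} \approx -538.83$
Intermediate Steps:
$v{\left(X \right)} = 2 X$
$x = 4007$ ($x = -19180 + 23187 = 4007$)
$o = -604$ ($o = 72 - 676 = -604$)
$\frac{41511}{v{\left(m \right)}} + \frac{x}{o} = \frac{41511}{2 \left(-39\right)} + \frac{4007}{-604} = \frac{41511}{-78} + 4007 \left(- \frac{1}{604}\right) = 41511 \left(- \frac{1}{78}\right) - \frac{4007}{604} = - \frac{13837}{26} - \frac{4007}{604} = - \frac{4230865}{7852}$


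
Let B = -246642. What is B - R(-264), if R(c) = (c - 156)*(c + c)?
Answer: -468402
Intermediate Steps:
R(c) = 2*c*(-156 + c) (R(c) = (-156 + c)*(2*c) = 2*c*(-156 + c))
B - R(-264) = -246642 - 2*(-264)*(-156 - 264) = -246642 - 2*(-264)*(-420) = -246642 - 1*221760 = -246642 - 221760 = -468402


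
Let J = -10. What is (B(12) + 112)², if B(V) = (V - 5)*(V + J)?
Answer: 15876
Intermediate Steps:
B(V) = (-10 + V)*(-5 + V) (B(V) = (V - 5)*(V - 10) = (-5 + V)*(-10 + V) = (-10 + V)*(-5 + V))
(B(12) + 112)² = ((50 + 12² - 15*12) + 112)² = ((50 + 144 - 180) + 112)² = (14 + 112)² = 126² = 15876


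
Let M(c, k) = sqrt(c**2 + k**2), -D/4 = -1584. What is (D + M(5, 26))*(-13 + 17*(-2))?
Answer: -297792 - 47*sqrt(701) ≈ -2.9904e+5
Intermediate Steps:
D = 6336 (D = -4*(-1584) = 6336)
(D + M(5, 26))*(-13 + 17*(-2)) = (6336 + sqrt(5**2 + 26**2))*(-13 + 17*(-2)) = (6336 + sqrt(25 + 676))*(-13 - 34) = (6336 + sqrt(701))*(-47) = -297792 - 47*sqrt(701)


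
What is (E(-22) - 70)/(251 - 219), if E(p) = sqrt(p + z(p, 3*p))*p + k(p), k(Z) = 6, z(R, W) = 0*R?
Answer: -2 - 11*I*sqrt(22)/16 ≈ -2.0 - 3.2247*I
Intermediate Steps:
z(R, W) = 0
E(p) = 6 + p**(3/2) (E(p) = sqrt(p + 0)*p + 6 = sqrt(p)*p + 6 = p**(3/2) + 6 = 6 + p**(3/2))
(E(-22) - 70)/(251 - 219) = ((6 + (-22)**(3/2)) - 70)/(251 - 219) = ((6 - 22*I*sqrt(22)) - 70)/32 = (-64 - 22*I*sqrt(22))*(1/32) = -2 - 11*I*sqrt(22)/16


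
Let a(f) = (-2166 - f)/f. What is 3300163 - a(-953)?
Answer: 3145054126/953 ≈ 3.3002e+6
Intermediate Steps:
a(f) = (-2166 - f)/f
3300163 - a(-953) = 3300163 - (-2166 - 1*(-953))/(-953) = 3300163 - (-1)*(-2166 + 953)/953 = 3300163 - (-1)*(-1213)/953 = 3300163 - 1*1213/953 = 3300163 - 1213/953 = 3145054126/953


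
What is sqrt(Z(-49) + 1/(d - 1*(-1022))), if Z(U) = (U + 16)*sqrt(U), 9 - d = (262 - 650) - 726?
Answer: sqrt(2145 - 1062836775*I)/2145 ≈ 10.747 - 10.747*I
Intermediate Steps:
d = 1123 (d = 9 - ((262 - 650) - 726) = 9 - (-388 - 726) = 9 - 1*(-1114) = 9 + 1114 = 1123)
Z(U) = sqrt(U)*(16 + U) (Z(U) = (16 + U)*sqrt(U) = sqrt(U)*(16 + U))
sqrt(Z(-49) + 1/(d - 1*(-1022))) = sqrt(sqrt(-49)*(16 - 49) + 1/(1123 - 1*(-1022))) = sqrt((7*I)*(-33) + 1/(1123 + 1022)) = sqrt(-231*I + 1/2145) = sqrt(1/2145 - 231*I)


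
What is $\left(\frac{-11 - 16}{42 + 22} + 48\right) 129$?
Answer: $\frac{392805}{64} \approx 6137.6$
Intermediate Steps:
$\left(\frac{-11 - 16}{42 + 22} + 48\right) 129 = \left(- \frac{27}{64} + 48\right) 129 = \frac{3045}{64} \cdot 129 = \frac{392805}{64}$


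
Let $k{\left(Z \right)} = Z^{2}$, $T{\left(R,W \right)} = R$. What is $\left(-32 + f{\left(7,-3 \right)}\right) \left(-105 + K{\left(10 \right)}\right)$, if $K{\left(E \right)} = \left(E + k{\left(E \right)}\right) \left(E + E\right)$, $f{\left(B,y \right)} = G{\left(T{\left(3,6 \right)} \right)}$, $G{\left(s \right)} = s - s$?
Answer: $-67040$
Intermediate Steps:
$G{\left(s \right)} = 0$
$f{\left(B,y \right)} = 0$
$K{\left(E \right)} = 2 E \left(E + E^{2}\right)$ ($K{\left(E \right)} = \left(E + E^{2}\right) \left(E + E\right) = \left(E + E^{2}\right) 2 E = 2 E \left(E + E^{2}\right)$)
$\left(-32 + f{\left(7,-3 \right)}\right) \left(-105 + K{\left(10 \right)}\right) = \left(-32 + 0\right) \left(-105 + 2 \cdot 10^{2} \left(1 + 10\right)\right) = - 32 \left(-105 + 2 \cdot 100 \cdot 11\right) = - 32 \left(-105 + 2200\right) = \left(-32\right) 2095 = -67040$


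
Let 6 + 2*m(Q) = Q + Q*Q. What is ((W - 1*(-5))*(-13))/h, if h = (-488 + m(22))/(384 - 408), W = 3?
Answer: -1248/119 ≈ -10.487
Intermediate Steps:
m(Q) = -3 + Q/2 + Q²/2 (m(Q) = -3 + (Q + Q*Q)/2 = -3 + (Q + Q²)/2 = -3 + (Q/2 + Q²/2) = -3 + Q/2 + Q²/2)
h = 119/12 (h = (-488 + (-3 + (½)*22 + (½)*22²))/(384 - 408) = (-488 + (-3 + 11 + (½)*484))/(-24) = (-488 + (-3 + 11 + 242))*(-1/24) = (-488 + 250)*(-1/24) = -238*(-1/24) = 119/12 ≈ 9.9167)
((W - 1*(-5))*(-13))/h = ((3 - 1*(-5))*(-13))/(119/12) = ((3 + 5)*(-13))*(12/119) = (8*(-13))*(12/119) = -104*12/119 = -1248/119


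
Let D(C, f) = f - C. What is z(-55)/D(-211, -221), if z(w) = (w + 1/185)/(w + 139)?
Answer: 5087/77700 ≈ 0.065470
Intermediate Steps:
z(w) = (1/185 + w)/(139 + w) (z(w) = (w + 1/185)/(139 + w) = (1/185 + w)/(139 + w))
z(-55)/D(-211, -221) = ((1/185 - 55)/(139 - 55))/(-221 - 1*(-211)) = (-10174/185/84)/(-221 + 211) = ((1/84)*(-10174/185))/(-10) = -5087/7770*(-⅒) = 5087/77700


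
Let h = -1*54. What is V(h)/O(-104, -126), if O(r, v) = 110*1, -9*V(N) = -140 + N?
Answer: 97/495 ≈ 0.19596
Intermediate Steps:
h = -54
V(N) = 140/9 - N/9 (V(N) = -(-140 + N)/9 = 140/9 - N/9)
O(r, v) = 110
V(h)/O(-104, -126) = (140/9 - ⅑*(-54))/110 = (140/9 + 6)*(1/110) = (194/9)*(1/110) = 97/495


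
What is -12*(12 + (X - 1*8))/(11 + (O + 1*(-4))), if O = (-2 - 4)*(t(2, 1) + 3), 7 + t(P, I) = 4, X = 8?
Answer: -144/7 ≈ -20.571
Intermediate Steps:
t(P, I) = -3 (t(P, I) = -7 + 4 = -3)
O = 0 (O = (-2 - 4)*(-3 + 3) = -6*0 = 0)
-12*(12 + (X - 1*8))/(11 + (O + 1*(-4))) = -12*(12 + (8 - 1*8))/(11 + (0 + 1*(-4))) = -12*(12 + (8 - 8))/(11 + (0 - 4)) = -12*(12 + 0)/(11 - 4) = -144/7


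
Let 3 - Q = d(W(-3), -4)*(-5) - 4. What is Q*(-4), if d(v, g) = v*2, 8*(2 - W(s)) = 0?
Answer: -108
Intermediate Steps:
W(s) = 2 (W(s) = 2 - ⅛*0 = 2 + 0 = 2)
d(v, g) = 2*v
Q = 27 (Q = 3 - ((2*2)*(-5) - 4) = 3 - (4*(-5) - 4) = 3 - (-20 - 4) = 3 - 1*(-24) = 3 + 24 = 27)
Q*(-4) = 27*(-4) = -108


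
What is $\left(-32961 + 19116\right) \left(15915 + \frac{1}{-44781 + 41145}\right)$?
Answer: $- \frac{267055923485}{1212} \approx -2.2034 \cdot 10^{8}$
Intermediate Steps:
$\left(-32961 + 19116\right) \left(15915 + \frac{1}{-44781 + 41145}\right) = - 13845 \left(15915 + \frac{1}{-3636}\right) = - 13845 \left(15915 - \frac{1}{3636}\right) = \left(-13845\right) \frac{57866939}{3636} = - \frac{267055923485}{1212}$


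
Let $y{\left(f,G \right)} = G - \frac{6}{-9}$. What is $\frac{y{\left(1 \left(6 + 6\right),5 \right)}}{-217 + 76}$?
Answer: $- \frac{17}{423} \approx -0.040189$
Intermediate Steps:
$y{\left(f,G \right)} = \frac{2}{3} + G$ ($y{\left(f,G \right)} = G - 6 \left(- \frac{1}{9}\right) = G - - \frac{2}{3} = G + \frac{2}{3} = \frac{2}{3} + G$)
$\frac{y{\left(1 \left(6 + 6\right),5 \right)}}{-217 + 76} = \frac{\frac{2}{3} + 5}{-217 + 76} = \frac{1}{-141} \cdot \frac{17}{3} = \left(- \frac{1}{141}\right) \frac{17}{3} = - \frac{17}{423}$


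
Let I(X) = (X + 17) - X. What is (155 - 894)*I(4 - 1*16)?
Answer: -12563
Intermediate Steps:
I(X) = 17 (I(X) = (17 + X) - X = 17)
(155 - 894)*I(4 - 1*16) = (155 - 894)*17 = -739*17 = -12563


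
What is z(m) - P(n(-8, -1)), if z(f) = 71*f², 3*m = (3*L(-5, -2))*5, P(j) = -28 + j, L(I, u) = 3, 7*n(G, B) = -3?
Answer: 112024/7 ≈ 16003.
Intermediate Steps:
n(G, B) = -3/7 (n(G, B) = (⅐)*(-3) = -3/7)
m = 15 (m = ((3*3)*5)/3 = (9*5)/3 = (⅓)*45 = 15)
z(m) - P(n(-8, -1)) = 71*15² - (-28 - 3/7) = 71*225 - 1*(-199/7) = 15975 + 199/7 = 112024/7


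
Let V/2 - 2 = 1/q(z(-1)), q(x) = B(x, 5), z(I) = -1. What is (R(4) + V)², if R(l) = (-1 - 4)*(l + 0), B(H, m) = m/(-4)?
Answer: 7744/25 ≈ 309.76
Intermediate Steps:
B(H, m) = -m/4 (B(H, m) = m*(-¼) = -m/4)
q(x) = -5/4 (q(x) = -¼*5 = -5/4)
R(l) = -5*l
V = 12/5 (V = 4 + 2/(-5/4) = 4 + 2*(-⅘) = 4 - 8/5 = 12/5 ≈ 2.4000)
(R(4) + V)² = (-5*4 + 12/5)² = (-20 + 12/5)² = (-88/5)² = 7744/25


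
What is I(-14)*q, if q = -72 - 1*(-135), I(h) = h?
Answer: -882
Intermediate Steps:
q = 63 (q = -72 + 135 = 63)
I(-14)*q = -14*63 = -882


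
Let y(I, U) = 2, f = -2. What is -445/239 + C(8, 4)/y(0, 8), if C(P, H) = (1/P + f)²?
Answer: -3185/30592 ≈ -0.10411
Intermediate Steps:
C(P, H) = (-2 + 1/P)² (C(P, H) = (1/P - 2)² = (-2 + 1/P)²)
-445/239 + C(8, 4)/y(0, 8) = -445/239 + ((1 - 2*8)²/8²)/2 = -445*1/239 + ((1 - 16)²/64)*(½) = -445/239 + ((1/64)*(-15)²)*(½) = -445/239 + ((1/64)*225)*(½) = -445/239 + (225/64)*(½) = -445/239 + 225/128 = -3185/30592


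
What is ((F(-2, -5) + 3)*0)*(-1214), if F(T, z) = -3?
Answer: 0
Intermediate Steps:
((F(-2, -5) + 3)*0)*(-1214) = ((-3 + 3)*0)*(-1214) = (0*0)*(-1214) = 0*(-1214) = 0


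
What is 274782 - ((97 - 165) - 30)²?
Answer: 265178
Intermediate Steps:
274782 - ((97 - 165) - 30)² = 274782 - (-68 - 30)² = 274782 - 1*(-98)² = 274782 - 1*9604 = 274782 - 9604 = 265178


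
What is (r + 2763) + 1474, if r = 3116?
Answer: 7353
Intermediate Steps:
(r + 2763) + 1474 = (3116 + 2763) + 1474 = 5879 + 1474 = 7353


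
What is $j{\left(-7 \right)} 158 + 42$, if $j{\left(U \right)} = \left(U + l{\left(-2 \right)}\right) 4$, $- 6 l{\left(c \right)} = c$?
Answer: $- \frac{12514}{3} \approx -4171.3$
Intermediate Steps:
$l{\left(c \right)} = - \frac{c}{6}$
$j{\left(U \right)} = \frac{4}{3} + 4 U$ ($j{\left(U \right)} = \left(U - - \frac{1}{3}\right) 4 = \left(U + \frac{1}{3}\right) 4 = \left(\frac{1}{3} + U\right) 4 = \frac{4}{3} + 4 U$)
$j{\left(-7 \right)} 158 + 42 = \left(\frac{4}{3} + 4 \left(-7\right)\right) 158 + 42 = \left(\frac{4}{3} - 28\right) 158 + 42 = \left(- \frac{80}{3}\right) 158 + 42 = - \frac{12640}{3} + 42 = - \frac{12514}{3}$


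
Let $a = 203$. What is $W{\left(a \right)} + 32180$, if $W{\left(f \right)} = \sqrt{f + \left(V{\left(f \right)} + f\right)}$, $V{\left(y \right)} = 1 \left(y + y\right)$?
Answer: $32180 + 2 \sqrt{203} \approx 32209.0$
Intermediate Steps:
$V{\left(y \right)} = 2 y$ ($V{\left(y \right)} = 1 \cdot 2 y = 2 y$)
$W{\left(f \right)} = 2 \sqrt{f}$ ($W{\left(f \right)} = \sqrt{f + \left(2 f + f\right)} = \sqrt{f + 3 f} = \sqrt{4 f} = 2 \sqrt{f}$)
$W{\left(a \right)} + 32180 = 2 \sqrt{203} + 32180 = 32180 + 2 \sqrt{203}$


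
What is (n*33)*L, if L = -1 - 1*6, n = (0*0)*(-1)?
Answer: 0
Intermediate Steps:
n = 0 (n = 0*(-1) = 0)
L = -7 (L = -1 - 6 = -7)
(n*33)*L = (0*33)*(-7) = 0*(-7) = 0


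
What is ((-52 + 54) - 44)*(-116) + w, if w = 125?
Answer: 4997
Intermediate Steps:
((-52 + 54) - 44)*(-116) + w = ((-52 + 54) - 44)*(-116) + 125 = (2 - 44)*(-116) + 125 = -42*(-116) + 125 = 4872 + 125 = 4997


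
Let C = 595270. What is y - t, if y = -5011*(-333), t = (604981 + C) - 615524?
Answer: 1083936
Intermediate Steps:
t = 584727 (t = (604981 + 595270) - 615524 = 1200251 - 615524 = 584727)
y = 1668663
y - t = 1668663 - 1*584727 = 1668663 - 584727 = 1083936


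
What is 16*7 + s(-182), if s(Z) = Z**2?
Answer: 33236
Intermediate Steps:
16*7 + s(-182) = 16*7 + (-182)**2 = 112 + 33124 = 33236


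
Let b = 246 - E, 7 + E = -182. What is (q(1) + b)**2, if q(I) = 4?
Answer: 192721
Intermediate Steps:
E = -189 (E = -7 - 182 = -189)
b = 435 (b = 246 - 1*(-189) = 246 + 189 = 435)
(q(1) + b)**2 = (4 + 435)**2 = 439**2 = 192721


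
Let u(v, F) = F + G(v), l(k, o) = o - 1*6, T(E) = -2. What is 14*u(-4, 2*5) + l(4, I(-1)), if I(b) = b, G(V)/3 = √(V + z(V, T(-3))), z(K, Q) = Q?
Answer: 133 + 42*I*√6 ≈ 133.0 + 102.88*I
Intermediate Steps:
G(V) = 3*√(-2 + V) (G(V) = 3*√(V - 2) = 3*√(-2 + V))
l(k, o) = -6 + o (l(k, o) = o - 6 = -6 + o)
u(v, F) = F + 3*√(-2 + v)
14*u(-4, 2*5) + l(4, I(-1)) = 14*(2*5 + 3*√(-2 - 4)) + (-6 - 1) = 14*(10 + 3*√(-6)) - 7 = 14*(10 + 3*(I*√6)) - 7 = 14*(10 + 3*I*√6) - 7 = (140 + 42*I*√6) - 7 = 133 + 42*I*√6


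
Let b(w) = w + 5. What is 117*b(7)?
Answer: 1404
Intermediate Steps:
b(w) = 5 + w
117*b(7) = 117*(5 + 7) = 117*12 = 1404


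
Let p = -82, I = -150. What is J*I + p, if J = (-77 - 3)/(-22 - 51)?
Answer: -17986/73 ≈ -246.38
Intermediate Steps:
J = 80/73 (J = -80/(-73) = -80*(-1/73) = 80/73 ≈ 1.0959)
J*I + p = (80/73)*(-150) - 82 = -12000/73 - 82 = -17986/73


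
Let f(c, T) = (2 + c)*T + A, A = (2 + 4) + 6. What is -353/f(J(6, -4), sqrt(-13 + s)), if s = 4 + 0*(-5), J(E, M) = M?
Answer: -353/15 - 353*I/30 ≈ -23.533 - 11.767*I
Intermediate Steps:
s = 4 (s = 4 + 0 = 4)
A = 12 (A = 6 + 6 = 12)
f(c, T) = 12 + T*(2 + c) (f(c, T) = (2 + c)*T + 12 = T*(2 + c) + 12 = 12 + T*(2 + c))
-353/f(J(6, -4), sqrt(-13 + s)) = -353/(12 + 2*sqrt(-13 + 4) + sqrt(-13 + 4)*(-4)) = -353/(12 + 2*sqrt(-9) + sqrt(-9)*(-4)) = -353/(12 + 2*(3*I) + (3*I)*(-4)) = -353/(12 + 6*I - 12*I) = -353*(12 + 6*I)/180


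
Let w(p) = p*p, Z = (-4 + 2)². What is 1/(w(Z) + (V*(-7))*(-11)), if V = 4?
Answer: 1/324 ≈ 0.0030864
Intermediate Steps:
Z = 4 (Z = (-2)² = 4)
w(p) = p²
1/(w(Z) + (V*(-7))*(-11)) = 1/(4² + (4*(-7))*(-11)) = 1/(16 - 28*(-11)) = 1/(16 + 308) = 1/324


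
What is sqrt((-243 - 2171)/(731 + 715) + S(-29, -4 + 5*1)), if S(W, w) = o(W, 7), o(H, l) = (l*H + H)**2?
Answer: sqrt(28134493035)/723 ≈ 232.00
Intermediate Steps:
o(H, l) = (H + H*l)**2 (o(H, l) = (H*l + H)**2 = (H + H*l)**2)
S(W, w) = 64*W**2 (S(W, w) = W**2*(1 + 7)**2 = W**2*8**2 = W**2*64 = 64*W**2)
sqrt((-243 - 2171)/(731 + 715) + S(-29, -4 + 5*1)) = sqrt((-243 - 2171)/(731 + 715) + 64*(-29)**2) = sqrt(-2414/1446 + 64*841) = sqrt(-2414*1/1446 + 53824) = sqrt(-1207/723 + 53824) = sqrt(38913545/723) = sqrt(28134493035)/723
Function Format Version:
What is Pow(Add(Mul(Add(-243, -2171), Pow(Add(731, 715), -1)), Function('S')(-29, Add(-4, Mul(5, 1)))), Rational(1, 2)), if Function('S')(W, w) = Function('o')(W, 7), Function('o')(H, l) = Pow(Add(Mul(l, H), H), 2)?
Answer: Mul(Rational(1, 723), Pow(28134493035, Rational(1, 2))) ≈ 232.00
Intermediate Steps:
Function('o')(H, l) = Pow(Add(H, Mul(H, l)), 2) (Function('o')(H, l) = Pow(Add(Mul(H, l), H), 2) = Pow(Add(H, Mul(H, l)), 2))
Function('S')(W, w) = Mul(64, Pow(W, 2)) (Function('S')(W, w) = Mul(Pow(W, 2), Pow(Add(1, 7), 2)) = Mul(Pow(W, 2), Pow(8, 2)) = Mul(Pow(W, 2), 64) = Mul(64, Pow(W, 2)))
Pow(Add(Mul(Add(-243, -2171), Pow(Add(731, 715), -1)), Function('S')(-29, Add(-4, Mul(5, 1)))), Rational(1, 2)) = Pow(Add(Mul(Add(-243, -2171), Pow(Add(731, 715), -1)), Mul(64, Pow(-29, 2))), Rational(1, 2)) = Pow(Add(Mul(-2414, Pow(1446, -1)), Mul(64, 841)), Rational(1, 2)) = Pow(Add(Mul(-2414, Rational(1, 1446)), 53824), Rational(1, 2)) = Pow(Add(Rational(-1207, 723), 53824), Rational(1, 2)) = Pow(Rational(38913545, 723), Rational(1, 2)) = Mul(Rational(1, 723), Pow(28134493035, Rational(1, 2)))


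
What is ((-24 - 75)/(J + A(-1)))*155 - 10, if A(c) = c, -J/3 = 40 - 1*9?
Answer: 14405/94 ≈ 153.24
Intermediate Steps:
J = -93 (J = -3*(40 - 1*9) = -3*(40 - 9) = -3*31 = -93)
((-24 - 75)/(J + A(-1)))*155 - 10 = ((-24 - 75)/(-93 - 1))*155 - 10 = -99/(-94)*155 - 10 = -99*(-1/94)*155 - 10 = (99/94)*155 - 10 = 15345/94 - 10 = 14405/94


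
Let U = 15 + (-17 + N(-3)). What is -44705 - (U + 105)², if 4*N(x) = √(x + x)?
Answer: -442509/8 - 103*I*√6/2 ≈ -55314.0 - 126.15*I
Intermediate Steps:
N(x) = √2*√x/4 (N(x) = √(x + x)/4 = √(2*x)/4 = (√2*√x)/4 = √2*√x/4)
U = -2 + I*√6/4 (U = 15 + (-17 + √2*√(-3)/4) = 15 + (-17 + √2*(I*√3)/4) = 15 + (-17 + I*√6/4) = -2 + I*√6/4 ≈ -2.0 + 0.61237*I)
-44705 - (U + 105)² = -44705 - ((-2 + I*√6/4) + 105)² = -44705 - (103 + I*√6/4)²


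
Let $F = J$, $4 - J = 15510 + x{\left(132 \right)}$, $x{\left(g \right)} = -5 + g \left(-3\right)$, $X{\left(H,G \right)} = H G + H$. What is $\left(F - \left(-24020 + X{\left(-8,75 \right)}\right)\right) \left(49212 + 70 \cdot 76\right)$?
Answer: $519308236$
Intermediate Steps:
$X{\left(H,G \right)} = H + G H$ ($X{\left(H,G \right)} = G H + H = H + G H$)
$x{\left(g \right)} = -5 - 3 g$
$J = -15105$ ($J = 4 - \left(15510 - 401\right) = 4 - 15109 = -15105$)
$F = -15105$
$\left(F - \left(-24020 + X{\left(-8,75 \right)}\right)\right) \left(49212 + 70 \cdot 76\right) = \left(-15105 + \left(24020 - - 8 \left(1 + 75\right)\right)\right) \left(49212 + 70 \cdot 76\right) = \left(-15105 + \left(24020 - \left(-8\right) 76\right)\right) \left(49212 + 5320\right) = \left(-15105 + \left(24020 - -608\right)\right) 54532 = \left(-15105 + \left(24020 + 608\right)\right) 54532 = \left(-15105 + 24628\right) 54532 = 9523 \cdot 54532 = 519308236$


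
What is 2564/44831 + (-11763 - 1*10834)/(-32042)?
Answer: 1095201795/1436474902 ≈ 0.76242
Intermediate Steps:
2564/44831 + (-11763 - 1*10834)/(-32042) = 2564*(1/44831) + (-11763 - 10834)*(-1/32042) = 2564/44831 - 22597*(-1/32042) = 2564/44831 + 22597/32042 = 1095201795/1436474902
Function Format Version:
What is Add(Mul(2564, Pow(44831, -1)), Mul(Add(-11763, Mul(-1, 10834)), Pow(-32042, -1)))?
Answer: Rational(1095201795, 1436474902) ≈ 0.76242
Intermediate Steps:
Add(Mul(2564, Pow(44831, -1)), Mul(Add(-11763, Mul(-1, 10834)), Pow(-32042, -1))) = Add(Mul(2564, Rational(1, 44831)), Mul(Add(-11763, -10834), Rational(-1, 32042))) = Add(Rational(2564, 44831), Mul(-22597, Rational(-1, 32042))) = Add(Rational(2564, 44831), Rational(22597, 32042)) = Rational(1095201795, 1436474902)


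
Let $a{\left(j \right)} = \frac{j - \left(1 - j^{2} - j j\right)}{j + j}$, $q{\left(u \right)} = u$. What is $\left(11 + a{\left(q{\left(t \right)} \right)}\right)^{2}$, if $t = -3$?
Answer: $\frac{676}{9} \approx 75.111$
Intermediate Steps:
$a{\left(j \right)} = \frac{-1 + j + 2 j^{2}}{2 j}$ ($a{\left(j \right)} = \frac{j + \left(\left(j^{2} + j^{2}\right) - 1\right)}{2 j} = \left(j + \left(2 j^{2} - 1\right)\right) \frac{1}{2 j} = \left(j + \left(-1 + 2 j^{2}\right)\right) \frac{1}{2 j} = \left(-1 + j + 2 j^{2}\right) \frac{1}{2 j} = \frac{-1 + j + 2 j^{2}}{2 j}$)
$\left(11 + a{\left(q{\left(t \right)} \right)}\right)^{2} = \left(11 - \left(\frac{5}{2} - \frac{1}{6}\right)\right)^{2} = \left(11 - \frac{7}{3}\right)^{2} = \left(\frac{26}{3}\right)^{2} = \frac{676}{9}$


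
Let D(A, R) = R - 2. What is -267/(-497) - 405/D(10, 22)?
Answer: -39189/1988 ≈ -19.713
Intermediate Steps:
D(A, R) = -2 + R
-267/(-497) - 405/D(10, 22) = -267/(-497) - 405/(-2 + 22) = -267*(-1/497) - 405/20 = 267/497 - 405*1/20 = 267/497 - 81/4 = -39189/1988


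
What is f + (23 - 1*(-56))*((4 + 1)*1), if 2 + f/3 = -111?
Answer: 56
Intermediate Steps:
f = -339 (f = -6 + 3*(-111) = -6 - 333 = -339)
f + (23 - 1*(-56))*((4 + 1)*1) = -339 + (23 - 1*(-56))*((4 + 1)*1) = -339 + (23 + 56)*(5*1) = -339 + 79*5 = -339 + 395 = 56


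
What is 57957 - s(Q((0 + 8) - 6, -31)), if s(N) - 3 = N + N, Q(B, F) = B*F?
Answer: 58078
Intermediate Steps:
s(N) = 3 + 2*N (s(N) = 3 + (N + N) = 3 + 2*N)
57957 - s(Q((0 + 8) - 6, -31)) = 57957 - (3 + 2*(((0 + 8) - 6)*(-31))) = 57957 - (3 + 2*((8 - 6)*(-31))) = 57957 - (3 + 2*(2*(-31))) = 57957 - (3 + 2*(-62)) = 57957 - (3 - 124) = 57957 - 1*(-121) = 57957 + 121 = 58078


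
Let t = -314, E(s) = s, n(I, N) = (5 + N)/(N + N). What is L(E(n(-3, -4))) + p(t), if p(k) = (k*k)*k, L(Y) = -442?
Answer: -30959586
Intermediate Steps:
n(I, N) = (5 + N)/(2*N) (n(I, N) = (5 + N)/((2*N)) = (5 + N)*(1/(2*N)) = (5 + N)/(2*N))
p(k) = k³ (p(k) = k²*k = k³)
L(E(n(-3, -4))) + p(t) = -442 + (-314)³ = -442 - 30959144 = -30959586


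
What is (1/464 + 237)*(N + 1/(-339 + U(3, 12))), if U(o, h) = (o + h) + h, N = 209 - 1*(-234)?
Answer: 15199365335/144768 ≈ 1.0499e+5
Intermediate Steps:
N = 443 (N = 209 + 234 = 443)
U(o, h) = o + 2*h (U(o, h) = (h + o) + h = o + 2*h)
(1/464 + 237)*(N + 1/(-339 + U(3, 12))) = (1/464 + 237)*(443 + 1/(-339 + (3 + 2*12))) = (1/464 + 237)*(443 + 1/(-339 + (3 + 24))) = 109969*(443 + 1/(-339 + 27))/464 = 109969*(443 + 1/(-312))/464 = 109969*(443 - 1/312)/464 = (109969/464)*(138215/312) = 15199365335/144768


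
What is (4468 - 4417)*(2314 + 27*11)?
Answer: 133161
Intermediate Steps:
(4468 - 4417)*(2314 + 27*11) = 51*(2314 + 297) = 51*2611 = 133161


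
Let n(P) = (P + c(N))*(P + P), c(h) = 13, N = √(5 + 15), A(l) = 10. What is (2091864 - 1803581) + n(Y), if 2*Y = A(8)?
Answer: 288463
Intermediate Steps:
N = 2*√5 (N = √20 = 2*√5 ≈ 4.4721)
Y = 5 (Y = (½)*10 = 5)
n(P) = 2*P*(13 + P) (n(P) = (P + 13)*(P + P) = (13 + P)*(2*P) = 2*P*(13 + P))
(2091864 - 1803581) + n(Y) = (2091864 - 1803581) + 2*5*(13 + 5) = 288283 + 2*5*18 = 288283 + 180 = 288463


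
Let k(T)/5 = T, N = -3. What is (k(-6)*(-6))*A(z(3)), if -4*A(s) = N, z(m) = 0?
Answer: 135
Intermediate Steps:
k(T) = 5*T
A(s) = 3/4 (A(s) = -1/4*(-3) = 3/4)
(k(-6)*(-6))*A(z(3)) = ((5*(-6))*(-6))*(3/4) = -30*(-6)*(3/4) = 180*(3/4) = 135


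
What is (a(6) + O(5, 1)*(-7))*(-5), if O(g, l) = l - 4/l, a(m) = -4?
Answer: -85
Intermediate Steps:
(a(6) + O(5, 1)*(-7))*(-5) = (-4 + (1 - 4/1)*(-7))*(-5) = (-4 + (1 - 4*1)*(-7))*(-5) = (-4 + (1 - 4)*(-7))*(-5) = (-4 - 3*(-7))*(-5) = (-4 + 21)*(-5) = 17*(-5) = -85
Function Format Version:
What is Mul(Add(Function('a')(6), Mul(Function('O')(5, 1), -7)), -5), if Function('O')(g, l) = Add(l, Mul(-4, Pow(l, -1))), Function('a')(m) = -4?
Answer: -85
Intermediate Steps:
Mul(Add(Function('a')(6), Mul(Function('O')(5, 1), -7)), -5) = Mul(Add(-4, Mul(Add(1, Mul(-4, Pow(1, -1))), -7)), -5) = Mul(Add(-4, Mul(Add(1, Mul(-4, 1)), -7)), -5) = Mul(Add(-4, Mul(Add(1, -4), -7)), -5) = Mul(Add(-4, Mul(-3, -7)), -5) = Mul(Add(-4, 21), -5) = Mul(17, -5) = -85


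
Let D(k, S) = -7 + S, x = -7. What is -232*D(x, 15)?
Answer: -1856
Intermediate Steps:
-232*D(x, 15) = -232*(-7 + 15) = -232*8 = -1856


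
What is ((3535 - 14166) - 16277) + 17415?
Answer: -9493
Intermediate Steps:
((3535 - 14166) - 16277) + 17415 = (-10631 - 16277) + 17415 = -26908 + 17415 = -9493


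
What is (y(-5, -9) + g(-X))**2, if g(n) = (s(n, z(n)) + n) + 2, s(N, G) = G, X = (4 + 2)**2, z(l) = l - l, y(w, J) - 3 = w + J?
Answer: 2025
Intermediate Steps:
y(w, J) = 3 + J + w (y(w, J) = 3 + (w + J) = 3 + (J + w) = 3 + J + w)
z(l) = 0
X = 36 (X = 6**2 = 36)
g(n) = 2 + n (g(n) = (0 + n) + 2 = n + 2 = 2 + n)
(y(-5, -9) + g(-X))**2 = ((3 - 9 - 5) + (2 - 1*36))**2 = (-11 + (2 - 36))**2 = (-11 - 34)**2 = (-45)**2 = 2025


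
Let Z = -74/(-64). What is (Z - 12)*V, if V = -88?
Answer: 3817/4 ≈ 954.25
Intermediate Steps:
Z = 37/32 (Z = -74*(-1/64) = 37/32 ≈ 1.1563)
(Z - 12)*V = (37/32 - 12)*(-88) = -347/32*(-88) = 3817/4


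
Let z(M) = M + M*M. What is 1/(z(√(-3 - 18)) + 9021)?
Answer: -I/(√21 - 9000*I) ≈ 0.00011111 - 5.6575e-8*I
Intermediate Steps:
z(M) = M + M²
1/(z(√(-3 - 18)) + 9021) = 1/(√(-3 - 18)*(1 + √(-3 - 18)) + 9021) = 1/(√(-21)*(1 + √(-21)) + 9021) = 1/((I*√21)*(1 + I*√21) + 9021) = 1/(I*√21*(1 + I*√21) + 9021) = 1/(9021 + I*√21*(1 + I*√21))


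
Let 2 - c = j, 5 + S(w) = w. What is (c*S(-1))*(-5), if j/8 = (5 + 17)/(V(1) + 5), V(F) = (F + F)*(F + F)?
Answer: -1580/3 ≈ -526.67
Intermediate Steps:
S(w) = -5 + w
V(F) = 4*F² (V(F) = (2*F)*(2*F) = 4*F²)
j = 176/9 (j = 8*((5 + 17)/(4*1² + 5)) = 8*(22/(4*1 + 5)) = 8*(22/(4 + 5)) = 8*(22/9) = 176/9 ≈ 19.556)
c = -158/9 (c = 2 - 1*176/9 = 2 - 176/9 = -158/9 ≈ -17.556)
(c*S(-1))*(-5) = -158*(-5 - 1)/9*(-5) = -158/9*(-6)*(-5) = (316/3)*(-5) = -1580/3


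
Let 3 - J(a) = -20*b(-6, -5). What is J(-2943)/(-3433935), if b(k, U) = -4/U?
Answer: -19/3433935 ≈ -5.5330e-6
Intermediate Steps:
J(a) = 19 (J(a) = 3 - (-20)*(-4/(-5)) = 3 - (-20)*(-4*(-1/5)) = 3 - (-20)*4/5 = 3 - 1*(-16) = 3 + 16 = 19)
J(-2943)/(-3433935) = 19/(-3433935) = 19*(-1/3433935) = -19/3433935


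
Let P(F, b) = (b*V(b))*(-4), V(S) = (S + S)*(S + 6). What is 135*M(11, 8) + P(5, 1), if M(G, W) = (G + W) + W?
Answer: 3589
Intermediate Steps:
V(S) = 2*S*(6 + S) (V(S) = (2*S)*(6 + S) = 2*S*(6 + S))
M(G, W) = G + 2*W
P(F, b) = -8*b²*(6 + b) (P(F, b) = (b*(2*b*(6 + b)))*(-4) = (2*b²*(6 + b))*(-4) = -8*b²*(6 + b))
135*M(11, 8) + P(5, 1) = 135*(11 + 2*8) + 8*1²*(-6 - 1*1) = 135*(11 + 16) + 8*1*(-6 - 1) = 135*27 + 8*1*(-7) = 3645 - 56 = 3589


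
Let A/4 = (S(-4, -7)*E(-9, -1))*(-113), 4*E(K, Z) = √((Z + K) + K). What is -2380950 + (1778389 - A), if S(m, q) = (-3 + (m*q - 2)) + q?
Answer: -602561 + 1808*I*√19 ≈ -6.0256e+5 + 7880.9*I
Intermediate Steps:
E(K, Z) = √(Z + 2*K)/4 (E(K, Z) = √((Z + K) + K)/4 = √((K + Z) + K)/4 = √(Z + 2*K)/4)
S(m, q) = -5 + q + m*q (S(m, q) = (-3 + (-2 + m*q)) + q = (-5 + m*q) + q = -5 + q + m*q)
A = -1808*I*√19 (A = 4*(((-5 - 7 - 4*(-7))*(√(-1 + 2*(-9))/4))*(-113)) = 4*(((-5 - 7 + 28)*(√(-1 - 18)/4))*(-113)) = 4*((16*(√(-19)/4))*(-113)) = 4*((16*((I*√19)/4))*(-113)) = 4*((16*(I*√19/4))*(-113)) = 4*((4*I*√19)*(-113)) = 4*(-452*I*√19) = -1808*I*√19 ≈ -7880.9*I)
-2380950 + (1778389 - A) = -2380950 + (1778389 - (-1808)*I*√19) = -2380950 + (1778389 + 1808*I*√19) = -602561 + 1808*I*√19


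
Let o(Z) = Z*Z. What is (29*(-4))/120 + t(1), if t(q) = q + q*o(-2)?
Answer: 121/30 ≈ 4.0333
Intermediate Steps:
o(Z) = Z²
t(q) = 5*q (t(q) = q + q*(-2)² = q + q*4 = q + 4*q = 5*q)
(29*(-4))/120 + t(1) = (29*(-4))/120 + 5*1 = (1/120)*(-116) + 5 = -29/30 + 5 = 121/30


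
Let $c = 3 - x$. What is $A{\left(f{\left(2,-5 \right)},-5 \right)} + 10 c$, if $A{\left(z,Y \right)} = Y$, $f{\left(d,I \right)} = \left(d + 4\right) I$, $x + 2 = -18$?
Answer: $225$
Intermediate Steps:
$x = -20$ ($x = -2 - 18 = -20$)
$f{\left(d,I \right)} = I \left(4 + d\right)$ ($f{\left(d,I \right)} = \left(4 + d\right) I = I \left(4 + d\right)$)
$c = 23$ ($c = 3 - -20 = 3 + 20 = 23$)
$A{\left(f{\left(2,-5 \right)},-5 \right)} + 10 c = -5 + 10 \cdot 23 = -5 + 230 = 225$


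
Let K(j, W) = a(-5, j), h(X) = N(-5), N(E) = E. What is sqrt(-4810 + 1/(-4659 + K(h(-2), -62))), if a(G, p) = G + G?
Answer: I*sqrt(104855893079)/4669 ≈ 69.354*I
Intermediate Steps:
a(G, p) = 2*G
h(X) = -5
K(j, W) = -10 (K(j, W) = 2*(-5) = -10)
sqrt(-4810 + 1/(-4659 + K(h(-2), -62))) = sqrt(-4810 + 1/(-4659 - 10)) = sqrt(-4810 + 1/(-4669)) = sqrt(-4810 - 1/4669) = sqrt(-22457891/4669) = I*sqrt(104855893079)/4669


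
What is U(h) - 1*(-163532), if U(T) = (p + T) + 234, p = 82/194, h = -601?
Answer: 15827046/97 ≈ 1.6317e+5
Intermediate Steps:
p = 41/97 (p = 82*(1/194) = 41/97 ≈ 0.42268)
U(T) = 22739/97 + T (U(T) = (41/97 + T) + 234 = 22739/97 + T)
U(h) - 1*(-163532) = (22739/97 - 601) - 1*(-163532) = -35558/97 + 163532 = 15827046/97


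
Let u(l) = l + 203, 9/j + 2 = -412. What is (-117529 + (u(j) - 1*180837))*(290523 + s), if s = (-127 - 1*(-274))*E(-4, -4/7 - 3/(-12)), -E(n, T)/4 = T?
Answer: -1993630072644/23 ≈ -8.6680e+10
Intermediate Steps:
j = -1/46 (j = 9/(-2 - 412) = 9/(-414) = 9*(-1/414) = -1/46 ≈ -0.021739)
u(l) = 203 + l
E(n, T) = -4*T
s = 189 (s = (-127 - 1*(-274))*(-4*(-4/7 - 3/(-12))) = (-127 + 274)*(-4*(-4*1/7 - 3*(-1/12))) = 147*(-4*(-4/7 + 1/4)) = 147*(-4*(-9/28)) = 147*(9/7) = 189)
(-117529 + (u(j) - 1*180837))*(290523 + s) = (-117529 + ((203 - 1/46) - 1*180837))*(290523 + 189) = (-117529 + (9337/46 - 180837))*290712 = (-117529 - 8309165/46)*290712 = -13715499/46*290712 = -1993630072644/23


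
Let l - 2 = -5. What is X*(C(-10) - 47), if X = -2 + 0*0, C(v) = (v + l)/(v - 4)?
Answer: 645/7 ≈ 92.143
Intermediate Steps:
l = -3 (l = 2 - 5 = -3)
C(v) = (-3 + v)/(-4 + v) (C(v) = (v - 3)/(v - 4) = (-3 + v)/(-4 + v))
X = -2 (X = -2 + 0 = -2)
X*(C(-10) - 47) = -2*((-3 - 10)/(-4 - 10) - 47) = -2*(-13/(-14) - 47) = -2*(-1/14*(-13) - 47) = -2*(13/14 - 47) = -2*(-645/14) = 645/7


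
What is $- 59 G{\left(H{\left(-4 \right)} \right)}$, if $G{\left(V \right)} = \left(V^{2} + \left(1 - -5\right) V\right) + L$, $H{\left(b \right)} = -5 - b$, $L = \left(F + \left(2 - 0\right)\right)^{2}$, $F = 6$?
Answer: $-3481$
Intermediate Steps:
$L = 64$ ($L = \left(6 + \left(2 - 0\right)\right)^{2} = \left(6 + \left(2 + 0\right)\right)^{2} = \left(6 + 2\right)^{2} = 8^{2} = 64$)
$G{\left(V \right)} = 64 + V^{2} + 6 V$ ($G{\left(V \right)} = \left(V^{2} + \left(1 - -5\right) V\right) + 64 = \left(V^{2} + \left(1 + 5\right) V\right) + 64 = \left(V^{2} + 6 V\right) + 64 = 64 + V^{2} + 6 V$)
$- 59 G{\left(H{\left(-4 \right)} \right)} = - 59 \left(64 + \left(-5 - -4\right)^{2} + 6 \left(-5 - -4\right)\right) = - 59 \left(64 + \left(-5 + 4\right)^{2} + 6 \left(-5 + 4\right)\right) = - 59 \left(64 + \left(-1\right)^{2} + 6 \left(-1\right)\right) = - 59 \left(64 + 1 - 6\right) = \left(-59\right) 59 = -3481$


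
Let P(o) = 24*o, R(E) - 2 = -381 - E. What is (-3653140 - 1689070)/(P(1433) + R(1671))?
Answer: -2671105/16171 ≈ -165.18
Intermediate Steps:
R(E) = -379 - E (R(E) = 2 + (-381 - E) = -379 - E)
(-3653140 - 1689070)/(P(1433) + R(1671)) = (-3653140 - 1689070)/(24*1433 + (-379 - 1*1671)) = -5342210/(34392 + (-379 - 1671)) = -5342210/(34392 - 2050) = -5342210/32342 = -5342210*1/32342 = -2671105/16171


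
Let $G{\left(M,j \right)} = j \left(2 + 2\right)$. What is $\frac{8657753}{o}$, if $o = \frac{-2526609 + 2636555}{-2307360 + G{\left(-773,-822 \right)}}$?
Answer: $- \frac{10002509826972}{54973} \approx -1.8195 \cdot 10^{8}$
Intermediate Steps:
$G{\left(M,j \right)} = 4 j$ ($G{\left(M,j \right)} = j 4 = 4 j$)
$o = - \frac{54973}{1155324}$ ($o = \frac{-2526609 + 2636555}{-2307360 + 4 \left(-822\right)} = \frac{109946}{-2307360 - 3288} = \frac{109946}{-2310648} = 109946 \left(- \frac{1}{2310648}\right) = - \frac{54973}{1155324} \approx -0.047582$)
$\frac{8657753}{o} = \frac{8657753}{- \frac{54973}{1155324}} = 8657753 \left(- \frac{1155324}{54973}\right) = - \frac{10002509826972}{54973}$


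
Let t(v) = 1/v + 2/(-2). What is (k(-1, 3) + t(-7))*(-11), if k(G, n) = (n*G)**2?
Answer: -605/7 ≈ -86.429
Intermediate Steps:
t(v) = -1 + 1/v (t(v) = 1/v + 2*(-1/2) = 1/v - 1 = -1 + 1/v)
k(G, n) = G**2*n**2 (k(G, n) = (G*n)**2 = G**2*n**2)
(k(-1, 3) + t(-7))*(-11) = ((-1)**2*3**2 + (1 - 1*(-7))/(-7))*(-11) = (1*9 - (1 + 7)/7)*(-11) = (9 - 1/7*8)*(-11) = (9 - 8/7)*(-11) = (55/7)*(-11) = -605/7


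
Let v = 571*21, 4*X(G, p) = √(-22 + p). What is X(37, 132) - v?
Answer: -11991 + √110/4 ≈ -11988.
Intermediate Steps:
X(G, p) = √(-22 + p)/4
v = 11991
X(37, 132) - v = √(-22 + 132)/4 - 1*11991 = √110/4 - 11991 = -11991 + √110/4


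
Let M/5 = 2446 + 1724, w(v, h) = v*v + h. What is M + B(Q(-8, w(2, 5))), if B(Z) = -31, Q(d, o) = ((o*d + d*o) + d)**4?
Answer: 20819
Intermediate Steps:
w(v, h) = h + v**2 (w(v, h) = v**2 + h = h + v**2)
Q(d, o) = (d + 2*d*o)**4 (Q(d, o) = ((d*o + d*o) + d)**4 = (2*d*o + d)**4 = (d + 2*d*o)**4)
M = 20850 (M = 5*(2446 + 1724) = 5*4170 = 20850)
M + B(Q(-8, w(2, 5))) = 20850 - 31 = 20819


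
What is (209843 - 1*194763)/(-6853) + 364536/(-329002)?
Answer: -3729757684/1127325353 ≈ -3.3085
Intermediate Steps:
(209843 - 1*194763)/(-6853) + 364536/(-329002) = (209843 - 194763)*(-1/6853) + 364536*(-1/329002) = 15080*(-1/6853) - 182268/164501 = -15080/6853 - 182268/164501 = -3729757684/1127325353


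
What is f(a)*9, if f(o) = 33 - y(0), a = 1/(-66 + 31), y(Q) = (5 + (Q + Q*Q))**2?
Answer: 72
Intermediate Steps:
y(Q) = (5 + Q + Q**2)**2 (y(Q) = (5 + (Q + Q**2))**2 = (5 + Q + Q**2)**2)
a = -1/35 (a = 1/(-35) = -1/35 ≈ -0.028571)
f(o) = 8 (f(o) = 33 - (5 + 0 + 0**2)**2 = 33 - (5 + 0 + 0)**2 = 33 - 1*5**2 = 33 - 1*25 = 33 - 25 = 8)
f(a)*9 = 8*9 = 72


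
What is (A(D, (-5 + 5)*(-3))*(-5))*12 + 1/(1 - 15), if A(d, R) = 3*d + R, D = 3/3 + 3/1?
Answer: -10081/14 ≈ -720.07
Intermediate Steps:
D = 4 (D = 3*(⅓) + 3*1 = 1 + 3 = 4)
A(d, R) = R + 3*d
(A(D, (-5 + 5)*(-3))*(-5))*12 + 1/(1 - 15) = (((-5 + 5)*(-3) + 3*4)*(-5))*12 + 1/(1 - 15) = ((0*(-3) + 12)*(-5))*12 + 1/(-14) = ((0 + 12)*(-5))*12 - 1/14 = (12*(-5))*12 - 1/14 = -60*12 - 1/14 = -720 - 1/14 = -10081/14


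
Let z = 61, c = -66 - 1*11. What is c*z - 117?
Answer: -4814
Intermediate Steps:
c = -77 (c = -66 - 11 = -77)
c*z - 117 = -77*61 - 117 = -4697 - 117 = -4814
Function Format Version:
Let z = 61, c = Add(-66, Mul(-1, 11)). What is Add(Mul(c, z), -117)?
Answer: -4814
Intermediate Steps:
c = -77 (c = Add(-66, -11) = -77)
Add(Mul(c, z), -117) = Add(Mul(-77, 61), -117) = Add(-4697, -117) = -4814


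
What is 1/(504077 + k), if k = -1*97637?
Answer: 1/406440 ≈ 2.4604e-6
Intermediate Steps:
k = -97637
1/(504077 + k) = 1/(504077 - 97637) = 1/406440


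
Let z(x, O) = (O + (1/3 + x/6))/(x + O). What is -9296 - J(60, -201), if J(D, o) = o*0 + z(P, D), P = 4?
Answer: -595005/64 ≈ -9297.0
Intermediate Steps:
z(x, O) = (1/3 + O + x/6)/(O + x) (z(x, O) = (O + (1*(1/3) + x*(1/6)))/(O + x) = (O + (1/3 + x/6))/(O + x) = (1/3 + O + x/6)/(O + x))
J(D, o) = (1 + D)/(4 + D) (J(D, o) = o*0 + (1/3 + D + (1/6)*4)/(D + 4) = 0 + (1/3 + D + 2/3)/(4 + D) = 0 + (1 + D)/(4 + D) = (1 + D)/(4 + D))
-9296 - J(60, -201) = -9296 - (1 + 60)/(4 + 60) = -9296 - 61/64 = -595005/64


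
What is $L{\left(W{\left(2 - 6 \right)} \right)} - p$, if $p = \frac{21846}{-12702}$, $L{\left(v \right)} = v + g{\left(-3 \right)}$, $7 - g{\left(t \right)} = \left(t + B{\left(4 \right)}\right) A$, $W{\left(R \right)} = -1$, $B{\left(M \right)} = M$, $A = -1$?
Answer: $\frac{18460}{2117} \approx 8.7199$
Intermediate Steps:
$g{\left(t \right)} = 11 + t$ ($g{\left(t \right)} = 7 - \left(t + 4\right) \left(-1\right) = 7 - \left(4 + t\right) \left(-1\right) = 7 - \left(-4 - t\right) = 7 + \left(4 + t\right) = 11 + t$)
$L{\left(v \right)} = 8 + v$ ($L{\left(v \right)} = v + \left(11 - 3\right) = v + 8 = 8 + v$)
$p = - \frac{3641}{2117}$ ($p = 21846 \left(- \frac{1}{12702}\right) = - \frac{3641}{2117} \approx -1.7199$)
$L{\left(W{\left(2 - 6 \right)} \right)} - p = \left(8 - 1\right) - - \frac{3641}{2117} = 7 + \frac{3641}{2117} = \frac{18460}{2117}$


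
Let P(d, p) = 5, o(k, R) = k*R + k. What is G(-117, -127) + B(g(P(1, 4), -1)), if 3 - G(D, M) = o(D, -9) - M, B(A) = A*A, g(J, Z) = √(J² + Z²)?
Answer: -1034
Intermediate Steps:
o(k, R) = k + R*k (o(k, R) = R*k + k = k + R*k)
B(A) = A²
G(D, M) = 3 + M + 8*D (G(D, M) = 3 - (D*(1 - 9) - M) = 3 - (D*(-8) - M) = 3 - (-8*D - M) = 3 - (-M - 8*D) = 3 + (M + 8*D) = 3 + M + 8*D)
G(-117, -127) + B(g(P(1, 4), -1)) = (3 - 127 + 8*(-117)) + (√(5² + (-1)²))² = (3 - 127 - 936) + (√(25 + 1))² = -1060 + (√26)² = -1060 + 26 = -1034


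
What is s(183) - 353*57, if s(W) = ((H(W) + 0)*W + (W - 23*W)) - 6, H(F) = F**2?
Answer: 6104334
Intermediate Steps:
s(W) = -6 + W**3 - 22*W (s(W) = ((W**2 + 0)*W + (W - 23*W)) - 6 = (W**2*W - 22*W) - 6 = (W**3 - 22*W) - 6 = -6 + W**3 - 22*W)
s(183) - 353*57 = (-6 + 183**3 - 22*183) - 353*57 = (-6 + 6128487 - 4026) - 1*20121 = 6124455 - 20121 = 6104334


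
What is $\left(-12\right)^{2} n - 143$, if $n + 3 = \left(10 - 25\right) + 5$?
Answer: $-2015$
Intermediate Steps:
$n = -13$ ($n = -3 + \left(\left(10 - 25\right) + 5\right) = -3 + \left(-15 + 5\right) = -3 - 10 = -13$)
$\left(-12\right)^{2} n - 143 = \left(-12\right)^{2} \left(-13\right) - 143 = 144 \left(-13\right) - 143 = -1872 - 143 = -2015$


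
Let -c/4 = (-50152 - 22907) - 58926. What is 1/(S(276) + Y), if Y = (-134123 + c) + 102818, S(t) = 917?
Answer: 1/497552 ≈ 2.0098e-6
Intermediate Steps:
c = 527940 (c = -4*((-50152 - 22907) - 58926) = -4*(-73059 - 58926) = -4*(-131985) = 527940)
Y = 496635 (Y = (-134123 + 527940) + 102818 = 393817 + 102818 = 496635)
1/(S(276) + Y) = 1/(917 + 496635) = 1/497552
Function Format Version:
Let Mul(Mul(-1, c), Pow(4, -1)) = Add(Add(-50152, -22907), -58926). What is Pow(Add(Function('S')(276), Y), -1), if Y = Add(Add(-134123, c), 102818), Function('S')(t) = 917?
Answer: Rational(1, 497552) ≈ 2.0098e-6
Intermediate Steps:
c = 527940 (c = Mul(-4, Add(Add(-50152, -22907), -58926)) = Mul(-4, Add(-73059, -58926)) = Mul(-4, -131985) = 527940)
Y = 496635 (Y = Add(Add(-134123, 527940), 102818) = Add(393817, 102818) = 496635)
Pow(Add(Function('S')(276), Y), -1) = Pow(Add(917, 496635), -1) = Pow(497552, -1) = Rational(1, 497552)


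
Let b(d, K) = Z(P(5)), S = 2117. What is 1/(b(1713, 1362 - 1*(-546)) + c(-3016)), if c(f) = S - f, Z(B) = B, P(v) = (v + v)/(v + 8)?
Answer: 13/66739 ≈ 0.00019479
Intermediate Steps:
P(v) = 2*v/(8 + v) (P(v) = (2*v)/(8 + v) = 2*v/(8 + v))
b(d, K) = 10/13 (b(d, K) = 2*5/(8 + 5) = 2*5/13 = 2*5*(1/13) = 10/13)
c(f) = 2117 - f
1/(b(1713, 1362 - 1*(-546)) + c(-3016)) = 1/(10/13 + (2117 - 1*(-3016))) = 1/(10/13 + (2117 + 3016)) = 1/(10/13 + 5133) = 1/(66739/13) = 13/66739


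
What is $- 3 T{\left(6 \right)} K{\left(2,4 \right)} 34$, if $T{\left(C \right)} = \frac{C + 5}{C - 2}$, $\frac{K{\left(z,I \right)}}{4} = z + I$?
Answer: $-6732$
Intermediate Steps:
$K{\left(z,I \right)} = 4 I + 4 z$ ($K{\left(z,I \right)} = 4 \left(z + I\right) = 4 \left(I + z\right) = 4 I + 4 z$)
$T{\left(C \right)} = \frac{5 + C}{-2 + C}$
$- 3 T{\left(6 \right)} K{\left(2,4 \right)} 34 = - 3 \frac{5 + 6}{-2 + 6} \left(4 \cdot 4 + 4 \cdot 2\right) 34 = - 3 \cdot \frac{1}{4} \cdot 11 \left(16 + 8\right) 34 = - 3 \cdot \frac{1}{4} \cdot 11 \cdot 24 \cdot 34 = \left(-3\right) \frac{11}{4} \cdot 24 \cdot 34 = \left(- \frac{33}{4}\right) 24 \cdot 34 = \left(-198\right) 34 = -6732$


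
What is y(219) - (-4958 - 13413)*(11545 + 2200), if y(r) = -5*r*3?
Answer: 252506110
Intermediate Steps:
y(r) = -15*r
y(219) - (-4958 - 13413)*(11545 + 2200) = -15*219 - (-4958 - 13413)*(11545 + 2200) = -3285 - (-18371)*13745 = -3285 - 1*(-252509395) = -3285 + 252509395 = 252506110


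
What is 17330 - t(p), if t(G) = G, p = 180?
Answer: 17150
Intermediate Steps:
17330 - t(p) = 17330 - 1*180 = 17330 - 180 = 17150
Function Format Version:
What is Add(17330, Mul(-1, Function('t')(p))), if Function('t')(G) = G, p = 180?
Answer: 17150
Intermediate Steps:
Add(17330, Mul(-1, Function('t')(p))) = Add(17330, Mul(-1, 180)) = Add(17330, -180) = 17150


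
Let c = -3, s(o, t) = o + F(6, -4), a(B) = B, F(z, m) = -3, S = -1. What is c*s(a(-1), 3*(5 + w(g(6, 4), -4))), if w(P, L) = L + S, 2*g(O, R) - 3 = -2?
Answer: 12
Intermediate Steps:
g(O, R) = ½ (g(O, R) = 3/2 + (½)*(-2) = 3/2 - 1 = ½)
w(P, L) = -1 + L (w(P, L) = L - 1 = -1 + L)
s(o, t) = -3 + o (s(o, t) = o - 3 = -3 + o)
c*s(a(-1), 3*(5 + w(g(6, 4), -4))) = -3*(-3 - 1) = -3*(-4) = 12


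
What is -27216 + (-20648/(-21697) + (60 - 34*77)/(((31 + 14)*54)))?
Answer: -717466908823/26361855 ≈ -27216.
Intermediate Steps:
-27216 + (-20648/(-21697) + (60 - 34*77)/(((31 + 14)*54))) = -27216 + (-20648*(-1/21697) + (60 - 2618)/((45*54))) = -27216 + (20648/21697 - 2558/2430) = -27216 + (20648/21697 - 2558*1/2430) = -27216 + (20648/21697 - 1279/1215) = -27216 - 2663143/26361855 = -717466908823/26361855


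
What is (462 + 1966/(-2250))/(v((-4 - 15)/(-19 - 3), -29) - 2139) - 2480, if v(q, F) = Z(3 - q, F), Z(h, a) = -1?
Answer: -5971118767/2407500 ≈ -2480.2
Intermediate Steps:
v(q, F) = -1
(462 + 1966/(-2250))/(v((-4 - 15)/(-19 - 3), -29) - 2139) - 2480 = (462 + 1966/(-2250))/(-1 - 2139) - 2480 = (462 + 1966*(-1/2250))/(-2140) - 2480 = (462 - 983/1125)*(-1/2140) - 2480 = (518767/1125)*(-1/2140) - 2480 = -518767/2407500 - 2480 = -5971118767/2407500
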